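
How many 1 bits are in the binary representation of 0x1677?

0x1677 = 1011001110111
Count the 1s: 1 + 1 + 1 + 1 + 1 + 1 + 1 + 1 + 1 = 9

9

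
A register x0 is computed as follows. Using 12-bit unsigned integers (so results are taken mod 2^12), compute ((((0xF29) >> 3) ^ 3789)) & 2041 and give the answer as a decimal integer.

1832

0xF29 = 111100101001
→ >> 3 → 000111100101 = 485
3789 = 111011001101
→ ^ → 111100101000 = 3880
2041 = 011111111001
→ & → 011100101000 = 1832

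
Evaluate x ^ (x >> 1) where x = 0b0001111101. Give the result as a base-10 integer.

67

x = 1111101 = 125
x>>1 = 0111110
XOR  = 1000011 = 67
(x ^ (x >> 1) gives the standard binary-reflected Gray code of x.)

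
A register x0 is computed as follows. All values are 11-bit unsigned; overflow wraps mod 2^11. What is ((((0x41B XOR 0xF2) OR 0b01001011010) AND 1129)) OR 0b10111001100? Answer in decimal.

0x41B = 10000011011
0xF2 = 00011110010
→ XOR → 10011101001 = 1257
0b01001011010 = 01001011010
→ OR → 11011111011 = 1787
1129 = 10001101001
→ AND → 10001101001 = 1129
0b10111001100 = 10111001100
→ OR → 10111101101 = 1517

1517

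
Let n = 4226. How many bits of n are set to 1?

4226 = 1000010000010
Count the 1s: 1 + 1 + 1 = 3

3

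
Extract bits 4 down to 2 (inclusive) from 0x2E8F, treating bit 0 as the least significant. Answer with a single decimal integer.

v = 010111010001111
Shift right by 2: 0101110100011
Mask low 3 bits: 011 = 3

3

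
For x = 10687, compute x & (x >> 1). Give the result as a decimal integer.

159

x = 10100110111111 = 10687
x>>1 = 01010011011111
AND  = 00000010011111 = 159
(x & (x >> 1) has a 1 wherever x has two consecutive 1 bits.)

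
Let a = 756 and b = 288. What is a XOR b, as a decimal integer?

980

756 = 1011110100
288 = 0100100000
XOR → 1111010100 = 980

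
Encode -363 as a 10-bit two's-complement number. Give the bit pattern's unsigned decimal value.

661

363 in 10 bits: 0101101011
Invert: 1010010100
Add 1:  1010010101 = 661
(Check: 2^10 - 363 = 1024 - 363 = 661.)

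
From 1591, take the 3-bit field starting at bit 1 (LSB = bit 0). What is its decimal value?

3

v = 11000110111
Shift right by 1: 1100011011
Mask low 3 bits: 011 = 3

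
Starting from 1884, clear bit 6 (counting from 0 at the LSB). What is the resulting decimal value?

1820

x = 0011101011100
bit 6 is currently 1; clear it via x & ~(1 << 6) = x & ~64
→ 0011100011100 = 1820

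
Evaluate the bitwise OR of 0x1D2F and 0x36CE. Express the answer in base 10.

16367

0x1D2F = 01110100101111
0x36CE = 11011011001110
 OR → 11111111101111 = 16367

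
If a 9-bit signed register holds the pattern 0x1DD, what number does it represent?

-35

pattern = 111011101 (MSB is 1 ⇒ negative)
Invert: 000100010, add 1 → 000100011 = 35, so the value is -35.
(Equivalently: 477 - 2^9 = 477 - 512 = -35.)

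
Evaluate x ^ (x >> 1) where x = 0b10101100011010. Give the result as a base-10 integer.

16023

x = 10101100011010 = 11034
x>>1 = 01010110001101
XOR  = 11111010010111 = 16023
(x ^ (x >> 1) gives the standard binary-reflected Gray code of x.)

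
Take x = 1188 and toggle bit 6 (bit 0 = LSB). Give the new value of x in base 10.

1252

x = 10010100100
bit 6 is currently 0; toggle it via x ^ (1 << 6) = x ^ 64
→ 10011100100 = 1252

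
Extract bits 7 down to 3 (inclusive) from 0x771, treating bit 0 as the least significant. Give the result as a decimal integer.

v = 11101110001
Shift right by 3: 11101110
Mask low 5 bits: 01110 = 14

14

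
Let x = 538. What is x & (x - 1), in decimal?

x = 1000011010 = 538
x - 1 = 1000011001
AND   = 1000011000 = 536
(x & (x - 1) clears the lowest set bit of x.)

536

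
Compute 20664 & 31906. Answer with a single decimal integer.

20664 = 101000010111000
31906 = 111110010100010
AND → 101000010100000 = 20640

20640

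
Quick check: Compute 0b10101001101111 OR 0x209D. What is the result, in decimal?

a = 10101001101111
0x209D = 10000010011101
 OR → 10101011111111 = 11007

11007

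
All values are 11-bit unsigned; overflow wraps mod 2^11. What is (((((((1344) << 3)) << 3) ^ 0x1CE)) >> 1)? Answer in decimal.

1344 = 10101000000
→ << 3 (mod 2^11) → 01000000000 = 512
→ << 3 (mod 2^11) → 00000000000 = 0
0x1CE = 00111001110
→ ^ → 00111001110 = 462
→ >> 1 → 00011100111 = 231

231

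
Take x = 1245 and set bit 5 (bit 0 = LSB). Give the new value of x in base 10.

1277

x = 10011011101
bit 5 is currently 0; set it via x | (1 << 5) = x | 32
→ 10011111101 = 1277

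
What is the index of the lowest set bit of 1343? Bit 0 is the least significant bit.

0

1343 = 10100111111
Trailing zeros: 0, so the lowest set bit is bit 0 (value 1).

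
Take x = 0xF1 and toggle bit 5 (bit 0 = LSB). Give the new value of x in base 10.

x = 011110001
bit 5 is currently 1; toggle it via x ^ (1 << 5) = x ^ 32
→ 011010001 = 209

209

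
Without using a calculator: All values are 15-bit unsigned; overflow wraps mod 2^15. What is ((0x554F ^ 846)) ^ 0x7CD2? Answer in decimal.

10963

0x554F = 101010101001111
846 = 000001101001110
→ ^ → 101011000000001 = 22017
0x7CD2 = 111110011010010
→ ^ → 010101011010011 = 10963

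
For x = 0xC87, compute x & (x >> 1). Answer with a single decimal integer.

x = 110010000111 = 3207
x>>1 = 011001000011
AND  = 010000000011 = 1027
(x & (x >> 1) has a 1 wherever x has two consecutive 1 bits.)

1027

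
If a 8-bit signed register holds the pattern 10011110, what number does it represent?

-98

pattern = 10011110 (MSB is 1 ⇒ negative)
Invert: 01100001, add 1 → 01100010 = 98, so the value is -98.
(Equivalently: 158 - 2^8 = 158 - 256 = -98.)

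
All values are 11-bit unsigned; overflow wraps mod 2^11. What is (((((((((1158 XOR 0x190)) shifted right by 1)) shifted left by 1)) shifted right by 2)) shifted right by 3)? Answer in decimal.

1158 = 10010000110
0x190 = 00110010000
→ XOR → 10100010110 = 1302
→ shifted right by 1 → 01010001011 = 651
→ shifted left by 1 (mod 2^11) → 10100010110 = 1302
→ shifted right by 2 → 00101000101 = 325
→ shifted right by 3 → 00000101000 = 40

40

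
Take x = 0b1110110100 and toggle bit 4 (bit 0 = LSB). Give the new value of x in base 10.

x = 1110110100
bit 4 is currently 1; toggle it via x ^ (1 << 4) = x ^ 16
→ 1110100100 = 932

932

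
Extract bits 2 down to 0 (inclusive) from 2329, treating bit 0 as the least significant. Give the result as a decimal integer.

1

v = 00100100011001
Shift right by 0: 00100100011001
Mask low 3 bits: 001 = 1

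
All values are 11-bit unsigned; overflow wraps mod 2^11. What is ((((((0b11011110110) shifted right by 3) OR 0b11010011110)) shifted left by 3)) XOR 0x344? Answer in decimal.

1460

0b11011110110 = 11011110110
→ shifted right by 3 → 00011011110 = 222
0b11010011110 = 11010011110
→ OR → 11011011110 = 1758
→ shifted left by 3 (mod 2^11) → 11011110000 = 1776
0x344 = 01101000100
→ XOR → 10110110100 = 1460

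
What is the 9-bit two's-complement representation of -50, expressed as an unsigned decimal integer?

462

50 in 9 bits: 000110010
Invert: 111001101
Add 1:  111001110 = 462
(Check: 2^9 - 50 = 512 - 50 = 462.)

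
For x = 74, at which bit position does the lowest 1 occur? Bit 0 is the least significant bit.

74 = 1001010
Trailing zeros: 1, so the lowest set bit is bit 1 (value 2).

1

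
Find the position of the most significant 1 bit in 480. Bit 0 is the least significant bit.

8

480 = 111100000
The topmost 1 is at position 8 (since 2^8 = 256 ≤ 480 < 512).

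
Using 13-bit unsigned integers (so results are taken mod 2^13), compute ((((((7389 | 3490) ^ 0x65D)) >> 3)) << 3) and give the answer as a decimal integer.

7389 = 1110011011101
3490 = 0110110100010
→ | → 1110111111111 = 7679
0x65D = 0011001011101
→ ^ → 1101110100010 = 7074
→ >> 3 → 0001101110100 = 884
→ << 3 (mod 2^13) → 1101110100000 = 7072

7072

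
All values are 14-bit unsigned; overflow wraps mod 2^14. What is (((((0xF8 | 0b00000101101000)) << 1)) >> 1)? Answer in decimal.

0xF8 = 00000011111000
0b00000101101000 = 00000101101000
→ | → 00000111111000 = 504
→ << 1 (mod 2^14) → 00001111110000 = 1008
→ >> 1 → 00000111111000 = 504

504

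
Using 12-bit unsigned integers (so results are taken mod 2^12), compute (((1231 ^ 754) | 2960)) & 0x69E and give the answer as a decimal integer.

1692

1231 = 010011001111
754 = 001011110010
→ ^ → 011000111101 = 1597
2960 = 101110010000
→ | → 111110111101 = 4029
0x69E = 011010011110
→ & → 011010011100 = 1692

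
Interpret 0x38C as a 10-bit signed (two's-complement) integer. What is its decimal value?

pattern = 1110001100 (MSB is 1 ⇒ negative)
Invert: 0001110011, add 1 → 0001110100 = 116, so the value is -116.
(Equivalently: 908 - 2^10 = 908 - 1024 = -116.)

-116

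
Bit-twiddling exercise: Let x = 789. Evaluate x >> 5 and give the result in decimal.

789 = 1100010101
shift right by 5 → 0000011000 = 24
(equivalently, floor(789 / 32))

24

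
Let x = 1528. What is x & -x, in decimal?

x = 10111111000 = 1528
-x (two's complement) = …01000001000
AND   = 00000001000 = 8
(x & -x isolates the lowest set bit of x.)

8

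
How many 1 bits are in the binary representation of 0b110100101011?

7

n = 110100101011
Count the 1s: 1 + 1 + 1 + 1 + 1 + 1 + 1 = 7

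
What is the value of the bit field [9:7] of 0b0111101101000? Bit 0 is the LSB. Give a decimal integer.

6

v = 0111101101000
Shift right by 7: 011110
Mask low 3 bits: 110 = 6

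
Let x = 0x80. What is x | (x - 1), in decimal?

255

x = 10000000 = 128
x - 1 = 01111111
OR    = 11111111 = 255
(x | (x - 1) sets all bits below the lowest set bit.)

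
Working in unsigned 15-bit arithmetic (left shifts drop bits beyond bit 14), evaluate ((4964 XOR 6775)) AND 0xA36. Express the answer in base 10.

4964 = 001001101100100
6775 = 001101001110111
→ XOR → 000100100010011 = 2323
0xA36 = 000101000110110
→ AND → 000100000010010 = 2066

2066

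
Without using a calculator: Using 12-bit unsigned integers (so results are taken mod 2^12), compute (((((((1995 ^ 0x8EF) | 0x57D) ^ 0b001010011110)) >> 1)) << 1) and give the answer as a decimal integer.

1995 = 011111001011
0x8EF = 100011101111
→ ^ → 111100100100 = 3876
0x57D = 010101111101
→ | → 111101111101 = 3965
0b001010011110 = 001010011110
→ ^ → 110111100011 = 3555
→ >> 1 → 011011110001 = 1777
→ << 1 (mod 2^12) → 110111100010 = 3554

3554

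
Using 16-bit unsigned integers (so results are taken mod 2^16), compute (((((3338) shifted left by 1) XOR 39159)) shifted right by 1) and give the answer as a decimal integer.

3338 = 0000110100001010
→ shifted left by 1 (mod 2^16) → 0001101000010100 = 6676
39159 = 1001100011110111
→ XOR → 1000001011100011 = 33507
→ shifted right by 1 → 0100000101110001 = 16753

16753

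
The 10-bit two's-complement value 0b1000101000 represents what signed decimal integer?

pattern = 1000101000 (MSB is 1 ⇒ negative)
Invert: 0111010111, add 1 → 0111011000 = 472, so the value is -472.
(Equivalently: 552 - 2^10 = 552 - 1024 = -472.)

-472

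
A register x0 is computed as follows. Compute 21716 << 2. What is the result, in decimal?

21716 = 00101010011010100
shift left by 2 → 10101001101010000 = 86864
(equivalently, 21716 × 2^2 = 21716 × 4)

86864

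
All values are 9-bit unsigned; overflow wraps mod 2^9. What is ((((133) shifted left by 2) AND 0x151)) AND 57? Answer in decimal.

133 = 010000101
→ shifted left by 2 (mod 2^9) → 000010100 = 20
0x151 = 101010001
→ AND → 000010000 = 16
57 = 000111001
→ AND → 000010000 = 16

16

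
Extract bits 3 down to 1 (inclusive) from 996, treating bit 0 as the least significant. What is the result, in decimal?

v = 1111100100
Shift right by 1: 111110010
Mask low 3 bits: 010 = 2

2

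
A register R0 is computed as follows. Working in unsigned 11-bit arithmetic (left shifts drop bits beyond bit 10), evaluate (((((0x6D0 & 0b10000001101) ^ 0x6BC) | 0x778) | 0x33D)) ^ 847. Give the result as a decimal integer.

0x6D0 = 11011010000
0b10000001101 = 10000001101
→ & → 10000000000 = 1024
0x6BC = 11010111100
→ ^ → 01010111100 = 700
0x778 = 11101111000
→ | → 11111111100 = 2044
0x33D = 01100111101
→ | → 11111111101 = 2045
847 = 01101001111
→ ^ → 10010110010 = 1202

1202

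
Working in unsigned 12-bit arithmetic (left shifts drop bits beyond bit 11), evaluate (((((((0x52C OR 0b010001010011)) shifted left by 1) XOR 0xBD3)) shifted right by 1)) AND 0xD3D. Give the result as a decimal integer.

0x52C = 010100101100
0b010001010011 = 010001010011
→ OR → 010101111111 = 1407
→ shifted left by 1 (mod 2^12) → 101011111110 = 2814
0xBD3 = 101111010011
→ XOR → 000100101101 = 301
→ shifted right by 1 → 000010010110 = 150
0xD3D = 110100111101
→ AND → 000000010100 = 20

20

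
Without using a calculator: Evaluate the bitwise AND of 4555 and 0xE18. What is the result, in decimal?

4555 = 1000111001011
0xE18 = 0111000011000
AND → 0000000001000 = 8

8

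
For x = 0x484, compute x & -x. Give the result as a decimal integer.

4

x = 10010000100 = 1156
-x (two's complement) = …01101111100
AND   = 00000000100 = 4
(x & -x isolates the lowest set bit of x.)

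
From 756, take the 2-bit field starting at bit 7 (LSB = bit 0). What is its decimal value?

1

v = 1011110100
Shift right by 7: 101
Mask low 2 bits: 01 = 1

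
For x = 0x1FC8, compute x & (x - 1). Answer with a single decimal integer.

8128

x = 1111111001000 = 8136
x - 1 = 1111111000111
AND   = 1111111000000 = 8128
(x & (x - 1) clears the lowest set bit of x.)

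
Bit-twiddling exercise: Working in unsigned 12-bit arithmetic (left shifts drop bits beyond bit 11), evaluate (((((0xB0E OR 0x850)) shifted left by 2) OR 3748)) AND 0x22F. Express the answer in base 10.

0xB0E = 101100001110
0x850 = 100001010000
→ OR → 101101011110 = 2910
→ shifted left by 2 (mod 2^12) → 110101111000 = 3448
3748 = 111010100100
→ OR → 111111111100 = 4092
0x22F = 001000101111
→ AND → 001000101100 = 556

556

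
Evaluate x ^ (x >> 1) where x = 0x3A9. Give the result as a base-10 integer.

637

x = 1110101001 = 937
x>>1 = 0111010100
XOR  = 1001111101 = 637
(x ^ (x >> 1) gives the standard binary-reflected Gray code of x.)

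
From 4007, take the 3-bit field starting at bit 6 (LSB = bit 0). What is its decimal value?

6

v = 111110100111
Shift right by 6: 111110
Mask low 3 bits: 110 = 6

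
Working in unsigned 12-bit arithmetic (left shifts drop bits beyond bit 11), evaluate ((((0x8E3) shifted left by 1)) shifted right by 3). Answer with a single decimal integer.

56

0x8E3 = 100011100011
→ shifted left by 1 (mod 2^12) → 000111000110 = 454
→ shifted right by 3 → 000000111000 = 56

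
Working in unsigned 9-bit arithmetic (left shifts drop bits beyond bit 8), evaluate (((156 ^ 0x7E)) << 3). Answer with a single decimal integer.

272

156 = 010011100
0x7E = 001111110
→ ^ → 011100010 = 226
→ << 3 (mod 2^9) → 100010000 = 272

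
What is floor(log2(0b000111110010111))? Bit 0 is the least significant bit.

11

0b000111110010111 = 111110010111
The topmost 1 is at position 11 (since 2^11 = 2048 ≤ 3991 < 4096).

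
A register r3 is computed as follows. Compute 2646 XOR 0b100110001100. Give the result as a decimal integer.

986

2646 = 101001010110
b = 100110001100
XOR → 001111011010 = 986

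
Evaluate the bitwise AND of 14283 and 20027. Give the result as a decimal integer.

1547

14283 = 011011111001011
20027 = 100111000111011
AND → 000011000001011 = 1547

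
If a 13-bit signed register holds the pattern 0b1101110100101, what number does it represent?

-1115

pattern = 1101110100101 (MSB is 1 ⇒ negative)
Invert: 0010001011010, add 1 → 0010001011011 = 1115, so the value is -1115.
(Equivalently: 7077 - 2^13 = 7077 - 8192 = -1115.)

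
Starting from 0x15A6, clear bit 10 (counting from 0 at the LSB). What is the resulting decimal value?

x = 1010110100110
bit 10 is currently 1; clear it via x & ~(1 << 10) = x & ~1024
→ 1000110100110 = 4518

4518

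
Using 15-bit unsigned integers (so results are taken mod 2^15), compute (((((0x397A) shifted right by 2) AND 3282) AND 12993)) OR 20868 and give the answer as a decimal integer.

0x397A = 011100101111010
→ shifted right by 2 → 000111001011110 = 3678
3282 = 000110011010010
→ AND → 000110001010010 = 3154
12993 = 011001011000001
→ AND → 000000001000000 = 64
20868 = 101000110000100
→ OR → 101000111000100 = 20932

20932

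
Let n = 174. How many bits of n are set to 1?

174 = 10101110
Count the 1s: 1 + 1 + 1 + 1 + 1 = 5

5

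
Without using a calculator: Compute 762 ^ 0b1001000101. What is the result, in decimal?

191

762 = 1011111010
b = 1001000101
XOR → 0010111111 = 191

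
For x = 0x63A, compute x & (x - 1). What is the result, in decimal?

1592

x = 11000111010 = 1594
x - 1 = 11000111001
AND   = 11000111000 = 1592
(x & (x - 1) clears the lowest set bit of x.)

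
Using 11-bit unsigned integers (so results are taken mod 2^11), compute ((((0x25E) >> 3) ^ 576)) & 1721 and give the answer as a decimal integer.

0x25E = 01001011110
→ >> 3 → 00001001011 = 75
576 = 01001000000
→ ^ → 01000001011 = 523
1721 = 11010111001
→ & → 01000001001 = 521

521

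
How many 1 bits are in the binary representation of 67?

3

67 = 1000011
Count the 1s: 1 + 1 + 1 = 3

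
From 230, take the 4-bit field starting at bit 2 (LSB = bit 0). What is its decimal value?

v = 011100110
Shift right by 2: 0111001
Mask low 4 bits: 1001 = 9

9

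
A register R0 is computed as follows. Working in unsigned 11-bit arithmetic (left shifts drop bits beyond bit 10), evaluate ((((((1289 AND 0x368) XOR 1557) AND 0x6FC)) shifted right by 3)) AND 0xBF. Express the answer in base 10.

1289 = 10100001001
0x368 = 01101101000
→ AND → 00100001000 = 264
1557 = 11000010101
→ XOR → 11100011101 = 1821
0x6FC = 11011111100
→ AND → 11000011100 = 1564
→ shifted right by 3 → 00011000011 = 195
0xBF = 00010111111
→ AND → 00010000011 = 131

131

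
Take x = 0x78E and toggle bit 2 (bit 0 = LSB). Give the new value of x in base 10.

1930

x = 11110001110
bit 2 is currently 1; toggle it via x ^ (1 << 2) = x ^ 4
→ 11110001010 = 1930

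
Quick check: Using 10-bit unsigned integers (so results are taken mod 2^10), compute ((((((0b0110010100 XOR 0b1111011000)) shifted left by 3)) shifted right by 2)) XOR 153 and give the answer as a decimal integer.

0b0110010100 = 0110010100
0b1111011000 = 1111011000
→ XOR → 1001001100 = 588
→ shifted left by 3 (mod 2^10) → 1001100000 = 608
→ shifted right by 2 → 0010011000 = 152
153 = 0010011001
→ XOR → 0000000001 = 1

1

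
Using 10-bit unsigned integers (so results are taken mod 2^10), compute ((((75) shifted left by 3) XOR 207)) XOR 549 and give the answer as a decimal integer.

178

75 = 0001001011
→ shifted left by 3 (mod 2^10) → 1001011000 = 600
207 = 0011001111
→ XOR → 1010010111 = 663
549 = 1000100101
→ XOR → 0010110010 = 178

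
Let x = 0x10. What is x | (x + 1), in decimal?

17

x = 10000 = 16
x + 1 = 10001
OR    = 10001 = 17
(x | (x + 1) sets the lowest cleared bit.)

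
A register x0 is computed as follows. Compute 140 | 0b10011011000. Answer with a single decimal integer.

140 = 00010001100
b = 10011011000
 OR → 10011011100 = 1244

1244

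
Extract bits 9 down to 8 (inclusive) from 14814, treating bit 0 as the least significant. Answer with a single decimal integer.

1

v = 11100111011110
Shift right by 8: 111001
Mask low 2 bits: 01 = 1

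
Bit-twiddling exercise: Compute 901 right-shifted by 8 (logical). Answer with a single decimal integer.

901 = 1110000101
shift right by 8 → 0000000011 = 3
(equivalently, floor(901 / 256))

3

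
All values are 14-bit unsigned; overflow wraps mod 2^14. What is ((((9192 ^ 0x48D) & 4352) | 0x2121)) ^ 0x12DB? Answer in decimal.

13306

9192 = 10001111101000
0x48D = 00010010001101
→ ^ → 10011101100101 = 10085
4352 = 01000100000000
→ & → 00000100000000 = 256
0x2121 = 10000100100001
→ | → 10000100100001 = 8481
0x12DB = 01001011011011
→ ^ → 11001111111010 = 13306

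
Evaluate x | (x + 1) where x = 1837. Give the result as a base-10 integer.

x = 11100101101 = 1837
x + 1 = 11100101110
OR    = 11100101111 = 1839
(x | (x + 1) sets the lowest cleared bit.)

1839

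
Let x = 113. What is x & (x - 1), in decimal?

112

x = 1110001 = 113
x - 1 = 1110000
AND   = 1110000 = 112
(x & (x - 1) clears the lowest set bit of x.)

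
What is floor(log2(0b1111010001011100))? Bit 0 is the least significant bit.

15

0b1111010001011100 = 1111010001011100
The topmost 1 is at position 15 (since 2^15 = 32768 ≤ 62556 < 65536).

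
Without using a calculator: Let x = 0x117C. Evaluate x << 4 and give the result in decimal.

0x117C = 00001000101111100
shift left by 4 → 10001011111000000 = 71616
(equivalently, 4476 × 2^4 = 4476 × 16)

71616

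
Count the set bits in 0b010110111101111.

11

n = 10110111101111
Count the 1s: 1 + 1 + 1 + 1 + 1 + 1 + 1 + 1 + 1 + 1 + 1 = 11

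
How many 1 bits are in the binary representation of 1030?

3

1030 = 10000000110
Count the 1s: 1 + 1 + 1 = 3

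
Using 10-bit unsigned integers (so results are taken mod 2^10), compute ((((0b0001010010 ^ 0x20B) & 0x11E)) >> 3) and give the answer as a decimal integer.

0b0001010010 = 0001010010
0x20B = 1000001011
→ ^ → 1001011001 = 601
0x11E = 0100011110
→ & → 0000011000 = 24
→ >> 3 → 0000000011 = 3

3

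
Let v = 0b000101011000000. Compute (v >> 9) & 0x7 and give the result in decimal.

5

v = 000101011000000
Shift right by 9: 000101
Mask low 3 bits: 101 = 5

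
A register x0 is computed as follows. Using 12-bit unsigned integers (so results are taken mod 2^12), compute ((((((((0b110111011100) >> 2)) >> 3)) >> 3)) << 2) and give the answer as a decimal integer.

52

0b110111011100 = 110111011100
→ >> 2 → 001101110111 = 887
→ >> 3 → 000001101110 = 110
→ >> 3 → 000000001101 = 13
→ << 2 (mod 2^12) → 000000110100 = 52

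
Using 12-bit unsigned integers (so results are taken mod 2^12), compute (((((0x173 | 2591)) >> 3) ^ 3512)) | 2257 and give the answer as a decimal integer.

3287

0x173 = 000101110011
2591 = 101000011111
→ | → 101101111111 = 2943
→ >> 3 → 000101101111 = 367
3512 = 110110111000
→ ^ → 110011010111 = 3287
2257 = 100011010001
→ | → 110011010111 = 3287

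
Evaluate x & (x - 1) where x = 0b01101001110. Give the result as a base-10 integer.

844

x = 1101001110 = 846
x - 1 = 1101001101
AND   = 1101001100 = 844
(x & (x - 1) clears the lowest set bit of x.)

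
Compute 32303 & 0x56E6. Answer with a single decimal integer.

22054

32303 = 111111000101111
0x56E6 = 101011011100110
AND → 101011000100110 = 22054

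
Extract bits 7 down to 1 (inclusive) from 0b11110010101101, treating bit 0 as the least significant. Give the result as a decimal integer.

v = 11110010101101
Shift right by 1: 1111001010110
Mask low 7 bits: 1010110 = 86

86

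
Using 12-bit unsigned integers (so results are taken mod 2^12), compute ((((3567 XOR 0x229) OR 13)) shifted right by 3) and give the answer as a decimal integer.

505

3567 = 110111101111
0x229 = 001000101001
→ XOR → 111111000110 = 4038
13 = 000000001101
→ OR → 111111001111 = 4047
→ shifted right by 3 → 000111111001 = 505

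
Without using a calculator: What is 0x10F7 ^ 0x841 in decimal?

6326

0x10F7 = 1000011110111
0x841 = 0100001000001
XOR → 1100010110110 = 6326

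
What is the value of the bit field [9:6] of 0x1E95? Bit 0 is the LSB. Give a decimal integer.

v = 1111010010101
Shift right by 6: 1111010
Mask low 4 bits: 1010 = 10

10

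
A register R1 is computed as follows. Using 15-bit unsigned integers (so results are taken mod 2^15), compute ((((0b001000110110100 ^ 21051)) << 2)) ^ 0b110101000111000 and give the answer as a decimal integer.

0b001000110110100 = 001000110110100
21051 = 101001000111011
→ ^ → 100001110001111 = 17295
→ << 2 (mod 2^15) → 000111000111100 = 3644
0b110101000111000 = 110101000111000
→ ^ → 110010000000100 = 25604

25604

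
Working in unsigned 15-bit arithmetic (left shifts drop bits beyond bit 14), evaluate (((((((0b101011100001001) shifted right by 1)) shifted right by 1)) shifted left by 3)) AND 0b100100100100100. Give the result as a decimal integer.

2048

0b101011100001001 = 101011100001001
→ shifted right by 1 → 010101110000100 = 11140
→ shifted right by 1 → 001010111000010 = 5570
→ shifted left by 3 (mod 2^15) → 010111000010000 = 11792
0b100100100100100 = 100100100100100
→ AND → 000100000000000 = 2048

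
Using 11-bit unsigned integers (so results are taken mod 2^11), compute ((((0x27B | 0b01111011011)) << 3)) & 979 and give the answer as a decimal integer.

0x27B = 01001111011
0b01111011011 = 01111011011
→ | → 01111111011 = 1019
→ << 3 (mod 2^11) → 11111011000 = 2008
979 = 01111010011
→ & → 01111010000 = 976

976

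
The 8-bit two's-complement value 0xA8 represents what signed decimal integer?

pattern = 10101000 (MSB is 1 ⇒ negative)
Invert: 01010111, add 1 → 01011000 = 88, so the value is -88.
(Equivalently: 168 - 2^8 = 168 - 256 = -88.)

-88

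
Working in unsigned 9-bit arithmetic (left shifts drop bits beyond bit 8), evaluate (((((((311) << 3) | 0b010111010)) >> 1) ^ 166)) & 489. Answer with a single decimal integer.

311 = 100110111
→ << 3 (mod 2^9) → 110111000 = 440
0b010111010 = 010111010
→ | → 110111010 = 442
→ >> 1 → 011011101 = 221
166 = 010100110
→ ^ → 001111011 = 123
489 = 111101001
→ & → 001101001 = 105

105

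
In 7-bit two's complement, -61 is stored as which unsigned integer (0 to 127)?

61 in 7 bits: 0111101
Invert: 1000010
Add 1:  1000011 = 67
(Check: 2^7 - 61 = 128 - 61 = 67.)

67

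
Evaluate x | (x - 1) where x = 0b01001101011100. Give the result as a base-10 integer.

x = 1001101011100 = 4956
x - 1 = 1001101011011
OR    = 1001101011111 = 4959
(x | (x - 1) sets all bits below the lowest set bit.)

4959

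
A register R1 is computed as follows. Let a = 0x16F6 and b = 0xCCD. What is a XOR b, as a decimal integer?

6715

0x16F6 = 1011011110110
0xCCD = 0110011001101
XOR → 1101000111011 = 6715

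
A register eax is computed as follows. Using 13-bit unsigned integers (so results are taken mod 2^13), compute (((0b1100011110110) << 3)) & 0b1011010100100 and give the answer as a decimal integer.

0b1100011110110 = 1100011110110
→ << 3 (mod 2^13) → 0011110110000 = 1968
0b1011010100100 = 1011010100100
→ & → 0011010100000 = 1696

1696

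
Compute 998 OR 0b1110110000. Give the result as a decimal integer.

998 = 1111100110
b = 1110110000
 OR → 1111110110 = 1014

1014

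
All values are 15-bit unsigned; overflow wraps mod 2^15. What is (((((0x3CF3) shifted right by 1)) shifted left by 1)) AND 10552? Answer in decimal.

0x3CF3 = 011110011110011
→ shifted right by 1 → 001111001111001 = 7801
→ shifted left by 1 (mod 2^15) → 011110011110010 = 15602
10552 = 010100100111000
→ AND → 010100000110000 = 10288

10288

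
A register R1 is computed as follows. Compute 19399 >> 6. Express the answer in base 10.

19399 = 100101111000111
shift right by 6 → 000000100101111 = 303
(equivalently, floor(19399 / 64))

303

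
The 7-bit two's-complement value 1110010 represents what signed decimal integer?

pattern = 1110010 (MSB is 1 ⇒ negative)
Invert: 0001101, add 1 → 0001110 = 14, so the value is -14.
(Equivalently: 114 - 2^7 = 114 - 128 = -14.)

-14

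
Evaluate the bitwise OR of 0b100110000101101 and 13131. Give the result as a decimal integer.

a = 100110000101101
13131 = 011001101001011
 OR → 111111101101111 = 32623

32623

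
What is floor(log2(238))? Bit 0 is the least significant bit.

7

238 = 11101110
The topmost 1 is at position 7 (since 2^7 = 128 ≤ 238 < 256).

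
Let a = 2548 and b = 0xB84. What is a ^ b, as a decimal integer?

2548 = 100111110100
0xB84 = 101110000100
XOR → 001001110000 = 624

624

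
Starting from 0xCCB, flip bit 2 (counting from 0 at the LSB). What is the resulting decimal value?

3279

x = 0110011001011
bit 2 is currently 0; toggle it via x ^ (1 << 2) = x ^ 4
→ 0110011001111 = 3279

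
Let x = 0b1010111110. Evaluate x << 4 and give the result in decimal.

11232

x = 00001010111110
shift left by 4 → 10101111100000 = 11232
(equivalently, 702 × 2^4 = 702 × 16)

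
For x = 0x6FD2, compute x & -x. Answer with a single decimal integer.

2

x = 110111111010010 = 28626
-x (two's complement) = …001000000101110
AND   = 000000000000010 = 2
(x & -x isolates the lowest set bit of x.)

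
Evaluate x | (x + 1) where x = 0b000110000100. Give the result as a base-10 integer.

x = 110000100 = 388
x + 1 = 110000101
OR    = 110000101 = 389
(x | (x + 1) sets the lowest cleared bit.)

389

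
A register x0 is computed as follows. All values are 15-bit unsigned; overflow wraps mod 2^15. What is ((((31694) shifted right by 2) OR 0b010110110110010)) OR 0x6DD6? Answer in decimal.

32759

31694 = 111101111001110
→ shifted right by 2 → 001111011110011 = 7923
0b010110110110010 = 010110110110010
→ OR → 011111111110011 = 16371
0x6DD6 = 110110111010110
→ OR → 111111111110111 = 32759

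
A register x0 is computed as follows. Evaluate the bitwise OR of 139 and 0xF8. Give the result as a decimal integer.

251

139 = 10001011
0xF8 = 11111000
 OR → 11111011 = 251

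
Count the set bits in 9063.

8

9063 = 10001101100111
Count the 1s: 1 + 1 + 1 + 1 + 1 + 1 + 1 + 1 = 8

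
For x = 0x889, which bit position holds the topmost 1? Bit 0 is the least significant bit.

11

0x889 = 100010001001
The topmost 1 is at position 11 (since 2^11 = 2048 ≤ 2185 < 4096).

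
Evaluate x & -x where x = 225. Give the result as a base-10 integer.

1

x = 11100001 = 225
-x (two's complement) = …00011111
AND   = 00000001 = 1
(x & -x isolates the lowest set bit of x.)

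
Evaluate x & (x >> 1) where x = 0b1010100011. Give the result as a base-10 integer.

1

x = 1010100011 = 675
x>>1 = 0101010001
AND  = 0000000001 = 1
(x & (x >> 1) has a 1 wherever x has two consecutive 1 bits.)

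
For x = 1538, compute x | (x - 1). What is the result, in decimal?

1539

x = 11000000010 = 1538
x - 1 = 11000000001
OR    = 11000000011 = 1539
(x | (x - 1) sets all bits below the lowest set bit.)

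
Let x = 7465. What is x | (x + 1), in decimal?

7467

x = 1110100101001 = 7465
x + 1 = 1110100101010
OR    = 1110100101011 = 7467
(x | (x + 1) sets the lowest cleared bit.)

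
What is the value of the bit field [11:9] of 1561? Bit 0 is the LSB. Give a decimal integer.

v = 011000011001
Shift right by 9: 011
Mask low 3 bits: 011 = 3

3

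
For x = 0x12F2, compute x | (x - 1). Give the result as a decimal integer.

4851

x = 1001011110010 = 4850
x - 1 = 1001011110001
OR    = 1001011110011 = 4851
(x | (x - 1) sets all bits below the lowest set bit.)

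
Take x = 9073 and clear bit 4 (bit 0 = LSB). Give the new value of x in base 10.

x = 10001101110001
bit 4 is currently 1; clear it via x & ~(1 << 4) = x & ~16
→ 10001101100001 = 9057

9057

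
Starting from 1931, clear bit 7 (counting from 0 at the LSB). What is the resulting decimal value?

1803

x = 011110001011
bit 7 is currently 1; clear it via x & ~(1 << 7) = x & ~128
→ 011100001011 = 1803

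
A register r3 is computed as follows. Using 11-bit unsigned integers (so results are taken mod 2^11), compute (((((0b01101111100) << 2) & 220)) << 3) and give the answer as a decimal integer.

0b01101111100 = 01101111100
→ << 2 (mod 2^11) → 10111110000 = 1520
220 = 00011011100
→ & → 00011010000 = 208
→ << 3 (mod 2^11) → 11010000000 = 1664

1664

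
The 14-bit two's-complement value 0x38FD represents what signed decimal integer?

pattern = 11100011111101 (MSB is 1 ⇒ negative)
Invert: 00011100000010, add 1 → 00011100000011 = 1795, so the value is -1795.
(Equivalently: 14589 - 2^14 = 14589 - 16384 = -1795.)

-1795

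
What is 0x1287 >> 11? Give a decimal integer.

2

0x1287 = 1001010000111
shift right by 11 → 0000000000010 = 2
(equivalently, floor(4743 / 2048))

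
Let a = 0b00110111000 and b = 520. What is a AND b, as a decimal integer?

a = 0110111000
520 = 1000001000
AND → 0000001000 = 8

8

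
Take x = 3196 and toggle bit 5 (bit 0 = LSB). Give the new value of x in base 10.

x = 110001111100
bit 5 is currently 1; toggle it via x ^ (1 << 5) = x ^ 32
→ 110001011100 = 3164

3164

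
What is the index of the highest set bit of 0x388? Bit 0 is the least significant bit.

0x388 = 1110001000
The topmost 1 is at position 9 (since 2^9 = 512 ≤ 904 < 1024).

9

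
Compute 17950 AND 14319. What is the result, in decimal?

17950 = 100011000011110
14319 = 011011111101111
AND → 000011000001110 = 1550

1550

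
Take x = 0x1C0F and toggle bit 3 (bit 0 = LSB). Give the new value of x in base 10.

x = 01110000001111
bit 3 is currently 1; toggle it via x ^ (1 << 3) = x ^ 8
→ 01110000000111 = 7175

7175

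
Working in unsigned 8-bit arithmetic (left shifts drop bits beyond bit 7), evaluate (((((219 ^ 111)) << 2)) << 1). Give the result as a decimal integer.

160

219 = 11011011
111 = 01101111
→ ^ → 10110100 = 180
→ << 2 (mod 2^8) → 11010000 = 208
→ << 1 (mod 2^8) → 10100000 = 160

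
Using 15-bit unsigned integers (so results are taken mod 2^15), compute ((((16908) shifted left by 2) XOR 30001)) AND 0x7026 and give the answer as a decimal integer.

16908 = 100001000001100
→ shifted left by 2 (mod 2^15) → 000100000110000 = 2096
30001 = 111010100110001
→ XOR → 111110100000001 = 32001
0x7026 = 111000000100110
→ AND → 111000000000000 = 28672

28672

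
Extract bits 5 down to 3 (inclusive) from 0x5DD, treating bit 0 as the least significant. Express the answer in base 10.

v = 10111011101
Shift right by 3: 10111011
Mask low 3 bits: 011 = 3

3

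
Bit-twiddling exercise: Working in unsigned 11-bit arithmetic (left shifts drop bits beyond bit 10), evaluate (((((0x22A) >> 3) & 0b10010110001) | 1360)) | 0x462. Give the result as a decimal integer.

0x22A = 01000101010
→ >> 3 → 00001000101 = 69
0b10010110001 = 10010110001
→ & → 00000000001 = 1
1360 = 10101010000
→ | → 10101010001 = 1361
0x462 = 10001100010
→ | → 10101110011 = 1395

1395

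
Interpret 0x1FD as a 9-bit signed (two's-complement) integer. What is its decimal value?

-3

pattern = 111111101 (MSB is 1 ⇒ negative)
Invert: 000000010, add 1 → 000000011 = 3, so the value is -3.
(Equivalently: 509 - 2^9 = 509 - 512 = -3.)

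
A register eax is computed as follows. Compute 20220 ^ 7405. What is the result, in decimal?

20220 = 100111011111100
7405 = 001110011101101
XOR → 101001000010001 = 21009

21009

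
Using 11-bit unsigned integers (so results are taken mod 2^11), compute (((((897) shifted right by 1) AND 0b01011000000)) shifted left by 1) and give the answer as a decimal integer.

384

897 = 01110000001
→ shifted right by 1 → 00111000000 = 448
0b01011000000 = 01011000000
→ AND → 00011000000 = 192
→ shifted left by 1 (mod 2^11) → 00110000000 = 384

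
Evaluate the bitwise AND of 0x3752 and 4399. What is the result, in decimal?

4354

0x3752 = 11011101010010
4399 = 01000100101111
AND → 01000100000010 = 4354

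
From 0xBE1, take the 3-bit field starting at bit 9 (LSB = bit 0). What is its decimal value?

5

v = 101111100001
Shift right by 9: 101
Mask low 3 bits: 101 = 5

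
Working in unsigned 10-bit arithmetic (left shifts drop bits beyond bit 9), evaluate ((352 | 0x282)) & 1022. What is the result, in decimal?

352 = 0101100000
0x282 = 1010000010
→ | → 1111100010 = 994
1022 = 1111111110
→ & → 1111100010 = 994

994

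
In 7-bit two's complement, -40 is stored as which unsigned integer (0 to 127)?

40 in 7 bits: 0101000
Invert: 1010111
Add 1:  1011000 = 88
(Check: 2^7 - 40 = 128 - 40 = 88.)

88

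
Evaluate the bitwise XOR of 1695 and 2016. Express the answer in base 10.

1695 = 11010011111
2016 = 11111100000
XOR → 00101111111 = 383

383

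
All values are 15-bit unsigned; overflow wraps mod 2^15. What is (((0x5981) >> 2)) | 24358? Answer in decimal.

24422

0x5981 = 101100110000001
→ >> 2 → 001011001100000 = 5728
24358 = 101111100100110
→ | → 101111101100110 = 24422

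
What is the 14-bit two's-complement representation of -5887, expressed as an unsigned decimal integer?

5887 in 14 bits: 01011011111111
Invert: 10100100000000
Add 1:  10100100000001 = 10497
(Check: 2^14 - 5887 = 16384 - 5887 = 10497.)

10497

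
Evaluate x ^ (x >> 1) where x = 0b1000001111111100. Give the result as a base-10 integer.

49666

x = 1000001111111100 = 33788
x>>1 = 0100000111111110
XOR  = 1100001000000010 = 49666
(x ^ (x >> 1) gives the standard binary-reflected Gray code of x.)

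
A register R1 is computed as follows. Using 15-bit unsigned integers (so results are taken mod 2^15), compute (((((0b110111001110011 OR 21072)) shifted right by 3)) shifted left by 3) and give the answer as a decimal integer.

0b110111001110011 = 110111001110011
21072 = 101001001010000
→ OR → 111111001110011 = 32371
→ shifted right by 3 → 000111111001110 = 4046
→ shifted left by 3 (mod 2^15) → 111111001110000 = 32368

32368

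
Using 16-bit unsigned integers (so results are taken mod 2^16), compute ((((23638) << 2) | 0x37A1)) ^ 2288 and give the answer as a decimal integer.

32521

23638 = 0101110001010110
→ << 2 (mod 2^16) → 0111000101011000 = 29016
0x37A1 = 0011011110100001
→ | → 0111011111111001 = 30713
2288 = 0000100011110000
→ ^ → 0111111100001001 = 32521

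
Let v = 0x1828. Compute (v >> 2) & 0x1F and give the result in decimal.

10

v = 1100000101000
Shift right by 2: 11000001010
Mask low 5 bits: 01010 = 10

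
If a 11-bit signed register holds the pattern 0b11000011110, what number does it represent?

pattern = 11000011110 (MSB is 1 ⇒ negative)
Invert: 00111100001, add 1 → 00111100010 = 482, so the value is -482.
(Equivalently: 1566 - 2^11 = 1566 - 2048 = -482.)

-482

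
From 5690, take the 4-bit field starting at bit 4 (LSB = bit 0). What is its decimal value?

v = 1011000111010
Shift right by 4: 101100011
Mask low 4 bits: 0011 = 3

3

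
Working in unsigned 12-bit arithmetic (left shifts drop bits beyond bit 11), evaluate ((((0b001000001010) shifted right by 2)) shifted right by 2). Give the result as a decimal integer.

32

0b001000001010 = 001000001010
→ shifted right by 2 → 000010000010 = 130
→ shifted right by 2 → 000000100000 = 32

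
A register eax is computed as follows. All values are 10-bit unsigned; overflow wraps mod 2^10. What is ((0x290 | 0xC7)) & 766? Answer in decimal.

0x290 = 1010010000
0xC7 = 0011000111
→ | → 1011010111 = 727
766 = 1011111110
→ & → 1011010110 = 726

726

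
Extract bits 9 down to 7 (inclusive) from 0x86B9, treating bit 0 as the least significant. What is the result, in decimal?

5

v = 1000011010111001
Shift right by 7: 100001101
Mask low 3 bits: 101 = 5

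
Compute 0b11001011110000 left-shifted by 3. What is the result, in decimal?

104320

x = 00011001011110000
shift left by 3 → 11001011110000000 = 104320
(equivalently, 13040 × 2^3 = 13040 × 8)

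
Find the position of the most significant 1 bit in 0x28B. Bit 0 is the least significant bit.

9

0x28B = 1010001011
The topmost 1 is at position 9 (since 2^9 = 512 ≤ 651 < 1024).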